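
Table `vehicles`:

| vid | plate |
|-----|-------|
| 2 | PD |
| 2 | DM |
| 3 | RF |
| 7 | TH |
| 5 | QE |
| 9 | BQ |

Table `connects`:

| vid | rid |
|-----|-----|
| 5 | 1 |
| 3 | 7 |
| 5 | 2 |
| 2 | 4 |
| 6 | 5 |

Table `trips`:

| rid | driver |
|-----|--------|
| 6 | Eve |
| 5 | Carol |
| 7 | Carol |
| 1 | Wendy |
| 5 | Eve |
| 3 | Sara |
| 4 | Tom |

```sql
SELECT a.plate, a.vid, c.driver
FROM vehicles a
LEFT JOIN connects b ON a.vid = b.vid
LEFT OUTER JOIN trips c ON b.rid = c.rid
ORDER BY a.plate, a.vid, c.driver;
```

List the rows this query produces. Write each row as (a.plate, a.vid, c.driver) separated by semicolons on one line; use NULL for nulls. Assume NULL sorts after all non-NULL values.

(BQ, 9, NULL); (DM, 2, Tom); (PD, 2, Tom); (QE, 5, Wendy); (QE, 5, NULL); (RF, 3, Carol); (TH, 7, NULL)

Step 1 — a LEFT JOIN b on vid → 7 row(s).
Then LEFT JOIN `trips c` on rid: each of those 7 rows is kept; rows whose b.rid has no match in c get NULL for c's columns.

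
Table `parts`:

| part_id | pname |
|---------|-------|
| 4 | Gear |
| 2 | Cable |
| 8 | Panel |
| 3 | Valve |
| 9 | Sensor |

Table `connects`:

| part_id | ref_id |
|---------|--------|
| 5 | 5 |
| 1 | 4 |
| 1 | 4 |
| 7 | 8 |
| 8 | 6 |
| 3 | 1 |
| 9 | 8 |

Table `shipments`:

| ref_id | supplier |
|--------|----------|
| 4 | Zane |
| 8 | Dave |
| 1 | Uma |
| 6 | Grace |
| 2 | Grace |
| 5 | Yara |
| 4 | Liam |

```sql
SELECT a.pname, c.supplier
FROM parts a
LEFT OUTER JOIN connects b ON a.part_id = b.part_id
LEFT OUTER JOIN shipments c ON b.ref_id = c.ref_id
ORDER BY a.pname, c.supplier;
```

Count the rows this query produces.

5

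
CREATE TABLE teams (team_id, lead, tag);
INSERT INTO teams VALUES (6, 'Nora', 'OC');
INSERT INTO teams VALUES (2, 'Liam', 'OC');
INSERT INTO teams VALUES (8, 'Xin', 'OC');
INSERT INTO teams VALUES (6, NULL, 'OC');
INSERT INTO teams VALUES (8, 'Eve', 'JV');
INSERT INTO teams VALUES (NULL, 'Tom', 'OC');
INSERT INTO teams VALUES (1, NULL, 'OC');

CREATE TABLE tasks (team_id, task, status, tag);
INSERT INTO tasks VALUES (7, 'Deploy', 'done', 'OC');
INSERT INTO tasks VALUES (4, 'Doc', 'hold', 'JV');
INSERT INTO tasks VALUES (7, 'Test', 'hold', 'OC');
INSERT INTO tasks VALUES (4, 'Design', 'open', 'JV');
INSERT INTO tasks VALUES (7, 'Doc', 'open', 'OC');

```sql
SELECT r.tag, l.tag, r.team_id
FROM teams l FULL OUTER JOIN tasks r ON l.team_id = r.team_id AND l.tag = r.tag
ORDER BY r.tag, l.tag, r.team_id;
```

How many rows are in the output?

12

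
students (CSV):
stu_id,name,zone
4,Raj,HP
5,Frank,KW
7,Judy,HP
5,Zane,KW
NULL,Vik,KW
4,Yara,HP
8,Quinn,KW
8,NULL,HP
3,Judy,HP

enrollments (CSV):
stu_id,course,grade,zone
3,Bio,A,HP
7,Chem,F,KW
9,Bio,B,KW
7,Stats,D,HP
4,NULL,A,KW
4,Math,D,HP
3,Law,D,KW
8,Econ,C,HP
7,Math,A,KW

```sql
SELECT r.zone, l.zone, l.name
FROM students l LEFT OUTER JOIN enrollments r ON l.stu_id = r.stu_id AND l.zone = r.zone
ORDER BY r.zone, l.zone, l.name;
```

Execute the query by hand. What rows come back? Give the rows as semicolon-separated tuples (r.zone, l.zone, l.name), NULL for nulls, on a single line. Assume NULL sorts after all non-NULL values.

(HP, HP, Judy); (HP, HP, Judy); (HP, HP, Raj); (HP, HP, Yara); (HP, HP, NULL); (NULL, KW, Frank); (NULL, KW, Quinn); (NULL, KW, Vik); (NULL, KW, Zane)

LEFT JOIN keeps every row from `students`; unmatched rows get NULL for `enrollments`'s columns.
Matching on l.stu_id = r.stu_id AND l.zone = r.zone. A NULL in a compared column never satisfies the condition.
Matched pairs: 5; unmatched l rows kept: 4.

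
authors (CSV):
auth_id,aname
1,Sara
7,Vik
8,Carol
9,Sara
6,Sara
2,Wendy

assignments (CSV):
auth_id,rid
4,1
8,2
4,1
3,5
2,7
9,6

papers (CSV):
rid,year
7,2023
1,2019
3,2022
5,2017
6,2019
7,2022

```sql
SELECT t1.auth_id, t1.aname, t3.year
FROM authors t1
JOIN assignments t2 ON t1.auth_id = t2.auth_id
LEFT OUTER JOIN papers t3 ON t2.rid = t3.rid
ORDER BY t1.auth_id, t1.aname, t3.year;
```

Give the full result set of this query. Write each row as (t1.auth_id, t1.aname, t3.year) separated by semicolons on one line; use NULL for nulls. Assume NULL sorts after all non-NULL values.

(2, Wendy, 2022); (2, Wendy, 2023); (8, Carol, NULL); (9, Sara, 2019)

Joins associate left-to-right: authors INNER JOIN assignments on auth_id gives 3 intermediate row(s).
Then LEFT JOIN `papers t3` on rid: each of those 3 rows is kept; rows whose t2.rid has no match in t3 get NULL for t3's columns.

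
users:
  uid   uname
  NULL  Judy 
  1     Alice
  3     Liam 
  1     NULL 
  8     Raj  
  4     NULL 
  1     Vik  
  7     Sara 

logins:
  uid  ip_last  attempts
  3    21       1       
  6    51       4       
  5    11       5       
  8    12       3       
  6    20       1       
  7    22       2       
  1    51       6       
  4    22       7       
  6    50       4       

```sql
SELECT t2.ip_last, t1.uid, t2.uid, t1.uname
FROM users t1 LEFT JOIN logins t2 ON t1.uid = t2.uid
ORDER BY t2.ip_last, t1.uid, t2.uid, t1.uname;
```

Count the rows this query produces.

LEFT JOIN keeps every row from `users`; unmatched rows get NULL for `logins`'s columns.
Matching on t1.uid = t2.uid. A NULL in a compared column never satisfies the condition.
- t1[0] uid=NULL → no match; kept with NULLs on the t2 side.
- t1[1] uid=1 → 1 match(es) in t2 → 1 row(s).
- t1[2] uid=3 → 1 match(es) in t2 → 1 row(s).
- t1[3] uid=1 → 1 match(es) in t2 → 1 row(s).
- t1[4] uid=8 → 1 match(es) in t2 → 1 row(s).
- t1[5] uid=4 → 1 match(es) in t2 → 1 row(s).
- t1[6] uid=1 → 1 match(es) in t2 → 1 row(s).
- t1[7] uid=7 → 1 match(es) in t2 → 1 row(s).
Total: 7 matched + 1 padded = 8 rows.

8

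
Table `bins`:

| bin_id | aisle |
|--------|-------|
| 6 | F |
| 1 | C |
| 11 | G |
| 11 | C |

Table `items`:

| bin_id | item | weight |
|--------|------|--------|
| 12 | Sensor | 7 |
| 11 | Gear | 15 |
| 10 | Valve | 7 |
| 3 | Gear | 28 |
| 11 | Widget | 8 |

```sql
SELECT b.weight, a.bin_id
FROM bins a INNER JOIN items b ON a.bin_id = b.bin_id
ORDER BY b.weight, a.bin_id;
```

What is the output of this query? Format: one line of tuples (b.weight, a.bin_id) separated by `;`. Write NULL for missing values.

(8, 11); (8, 11); (15, 11); (15, 11)

INNER JOIN keeps only pairs where the ON condition holds.
Matching on a.bin_id = b.bin_id.
- a[0] bin_id=6 → no match; dropped.
- a[1] bin_id=1 → no match; dropped.
- a[2] bin_id=11 → 2 match(es) in b → 2 row(s).
- a[3] bin_id=11 → 2 match(es) in b → 2 row(s).
After projecting and ordering:
b.weight | a.bin_id
8 | 11
8 | 11
15 | 11
15 | 11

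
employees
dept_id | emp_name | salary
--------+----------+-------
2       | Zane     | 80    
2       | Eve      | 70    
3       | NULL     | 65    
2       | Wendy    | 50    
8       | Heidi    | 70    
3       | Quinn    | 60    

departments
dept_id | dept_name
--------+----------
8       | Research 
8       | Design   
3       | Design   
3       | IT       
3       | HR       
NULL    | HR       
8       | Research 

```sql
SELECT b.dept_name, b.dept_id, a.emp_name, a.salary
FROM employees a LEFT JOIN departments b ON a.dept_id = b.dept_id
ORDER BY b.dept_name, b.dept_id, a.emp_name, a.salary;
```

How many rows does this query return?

LEFT JOIN keeps every row from `employees`; unmatched rows get NULL for `departments`'s columns.
Matching on a.dept_id = b.dept_id. A NULL in a compared column never satisfies the condition.
- a[0] dept_id=2 → no match; kept with NULLs on the b side.
- a[1] dept_id=2 → no match; kept with NULLs on the b side.
- a[2] dept_id=3 → 3 match(es) in b → 3 row(s).
- a[3] dept_id=2 → no match; kept with NULLs on the b side.
- a[4] dept_id=8 → 3 match(es) in b → 3 row(s).
- a[5] dept_id=3 → 3 match(es) in b → 3 row(s).
Total: 9 matched + 3 padded = 12 rows.

12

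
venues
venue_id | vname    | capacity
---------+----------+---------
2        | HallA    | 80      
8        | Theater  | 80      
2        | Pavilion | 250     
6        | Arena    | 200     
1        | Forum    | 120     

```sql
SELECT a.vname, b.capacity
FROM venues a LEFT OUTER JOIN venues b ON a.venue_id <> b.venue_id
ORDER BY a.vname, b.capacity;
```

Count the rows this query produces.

18

LEFT JOIN keeps every row from `venues a`; unmatched rows get NULL for `venues b`'s columns.
Matching on a.venue_id <> b.venue_id.
- venue_id=2: 3 matching b row(s), so 3 row(s) emitted.
- venue_id=8: 4 matching b row(s), so 4 row(s) emitted.
- venue_id=2: 3 matching b row(s), so 3 row(s) emitted.
- venue_id=6: 4 matching b row(s), so 4 row(s) emitted.
- venue_id=1: 4 matching b row(s), so 4 row(s) emitted.
Total: 18 rows.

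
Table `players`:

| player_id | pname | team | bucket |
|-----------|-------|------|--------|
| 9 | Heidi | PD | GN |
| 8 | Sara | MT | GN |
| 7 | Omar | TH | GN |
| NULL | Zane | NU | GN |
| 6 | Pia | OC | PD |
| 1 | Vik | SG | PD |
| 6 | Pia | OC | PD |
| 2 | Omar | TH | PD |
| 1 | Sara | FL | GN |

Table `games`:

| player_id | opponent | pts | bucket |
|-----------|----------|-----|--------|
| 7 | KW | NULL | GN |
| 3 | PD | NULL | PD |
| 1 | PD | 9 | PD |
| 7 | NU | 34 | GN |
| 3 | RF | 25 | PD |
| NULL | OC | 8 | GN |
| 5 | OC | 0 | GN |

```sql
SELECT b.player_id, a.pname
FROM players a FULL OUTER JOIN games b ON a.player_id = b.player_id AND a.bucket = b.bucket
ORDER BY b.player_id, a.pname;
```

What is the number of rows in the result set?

14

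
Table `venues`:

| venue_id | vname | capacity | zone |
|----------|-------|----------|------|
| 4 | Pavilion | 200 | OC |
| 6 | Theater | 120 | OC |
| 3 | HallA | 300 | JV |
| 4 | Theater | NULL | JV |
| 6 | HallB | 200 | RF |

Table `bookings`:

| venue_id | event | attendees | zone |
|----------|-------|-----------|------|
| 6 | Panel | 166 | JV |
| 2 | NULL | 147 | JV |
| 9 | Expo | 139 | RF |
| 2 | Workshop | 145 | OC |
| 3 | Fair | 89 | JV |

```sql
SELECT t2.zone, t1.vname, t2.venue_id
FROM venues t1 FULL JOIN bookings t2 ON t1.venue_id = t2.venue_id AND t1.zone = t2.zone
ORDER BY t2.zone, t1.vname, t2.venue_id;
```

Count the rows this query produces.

FULL OUTER JOIN keeps every row from both sides; unmatched rows get NULL for the other side's columns.
Matching on t1.venue_id = t2.venue_id AND t1.zone = t2.zone.
- t1 (venue_id=4, zone=OC) has no partner → padded with NULL.
- t1 (venue_id=6, zone=OC) has no partner → padded with NULL.
- t1 (venue_id=3, zone=JV) pairs with 1 row(s) of t2.
- t1 (venue_id=4, zone=JV) has no partner → padded with NULL.
- t1 (venue_id=6, zone=RF) has no partner → padded with NULL.
- 4 row(s) from t2 found no t1 partner → padded with NULL.
Total: 1 matched + 8 padded = 9 rows.

9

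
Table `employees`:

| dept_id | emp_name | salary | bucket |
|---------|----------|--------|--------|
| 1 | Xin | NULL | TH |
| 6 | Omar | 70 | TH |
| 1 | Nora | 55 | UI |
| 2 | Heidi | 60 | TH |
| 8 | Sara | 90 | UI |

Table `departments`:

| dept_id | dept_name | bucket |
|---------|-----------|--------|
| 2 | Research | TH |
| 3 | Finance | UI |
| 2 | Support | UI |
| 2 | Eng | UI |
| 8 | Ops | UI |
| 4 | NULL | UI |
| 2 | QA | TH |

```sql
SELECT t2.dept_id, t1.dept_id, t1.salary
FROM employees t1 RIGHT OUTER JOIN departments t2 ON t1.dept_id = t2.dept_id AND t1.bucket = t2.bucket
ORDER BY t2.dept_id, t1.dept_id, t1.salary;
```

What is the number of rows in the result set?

7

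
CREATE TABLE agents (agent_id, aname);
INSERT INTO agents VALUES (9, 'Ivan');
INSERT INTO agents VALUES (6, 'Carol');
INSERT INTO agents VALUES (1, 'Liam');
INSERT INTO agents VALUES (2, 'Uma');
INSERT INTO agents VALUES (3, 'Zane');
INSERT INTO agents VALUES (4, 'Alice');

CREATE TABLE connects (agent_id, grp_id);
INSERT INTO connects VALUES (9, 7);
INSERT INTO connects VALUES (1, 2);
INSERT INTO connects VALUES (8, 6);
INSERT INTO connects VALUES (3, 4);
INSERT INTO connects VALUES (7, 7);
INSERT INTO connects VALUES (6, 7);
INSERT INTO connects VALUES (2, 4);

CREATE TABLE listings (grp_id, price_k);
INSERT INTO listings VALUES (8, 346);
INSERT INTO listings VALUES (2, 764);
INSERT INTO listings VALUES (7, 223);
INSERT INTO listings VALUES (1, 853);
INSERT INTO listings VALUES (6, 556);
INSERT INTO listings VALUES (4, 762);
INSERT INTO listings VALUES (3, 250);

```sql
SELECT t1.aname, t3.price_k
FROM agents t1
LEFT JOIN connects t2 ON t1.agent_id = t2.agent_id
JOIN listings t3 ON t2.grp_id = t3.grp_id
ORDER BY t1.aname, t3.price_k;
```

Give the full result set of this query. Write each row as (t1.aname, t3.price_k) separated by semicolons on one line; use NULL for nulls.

Joins associate left-to-right: agents LEFT JOIN connects on agent_id gives 6 intermediate row(s).
Then INNER JOIN `listings t3` on grp_id: keep only rows whose t2.grp_id appears in t3.

(Carol, 223); (Ivan, 223); (Liam, 764); (Uma, 762); (Zane, 762)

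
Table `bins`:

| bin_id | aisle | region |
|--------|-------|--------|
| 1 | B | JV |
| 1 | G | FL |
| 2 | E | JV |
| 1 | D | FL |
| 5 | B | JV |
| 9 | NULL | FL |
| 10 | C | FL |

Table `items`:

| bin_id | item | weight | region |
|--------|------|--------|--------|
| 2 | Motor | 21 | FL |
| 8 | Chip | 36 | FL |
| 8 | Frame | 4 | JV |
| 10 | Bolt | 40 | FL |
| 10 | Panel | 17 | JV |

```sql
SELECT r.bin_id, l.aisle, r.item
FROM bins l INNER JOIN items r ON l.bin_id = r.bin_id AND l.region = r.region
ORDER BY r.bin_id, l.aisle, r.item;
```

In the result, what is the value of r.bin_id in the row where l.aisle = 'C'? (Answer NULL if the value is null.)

INNER JOIN keeps only pairs where the ON condition holds.
Matching on l.bin_id = r.bin_id AND l.region = r.region.
- bin_id=1, region=JV: no matching r row, dropped.
- bin_id=1, region=FL: no matching r row, dropped.
- bin_id=2, region=JV: no matching r row, dropped.
- bin_id=1, region=FL: no matching r row, dropped.
- bin_id=5, region=JV: no matching r row, dropped.
- bin_id=9, region=FL: no matching r row, dropped.
- bin_id=10, region=FL: 1 matching r row(s), so 1 row(s) emitted.

10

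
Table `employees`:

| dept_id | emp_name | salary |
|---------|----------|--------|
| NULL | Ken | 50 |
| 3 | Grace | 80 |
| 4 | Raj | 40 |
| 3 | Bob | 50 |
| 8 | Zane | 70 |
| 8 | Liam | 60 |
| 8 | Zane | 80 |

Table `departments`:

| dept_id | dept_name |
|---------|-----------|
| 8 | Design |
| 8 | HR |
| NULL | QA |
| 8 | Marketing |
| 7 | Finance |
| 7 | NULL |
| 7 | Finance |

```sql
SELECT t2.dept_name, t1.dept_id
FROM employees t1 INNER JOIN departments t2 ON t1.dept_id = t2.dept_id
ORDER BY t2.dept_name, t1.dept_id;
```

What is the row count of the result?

INNER JOIN keeps only pairs where the ON condition holds.
Matching on t1.dept_id = t2.dept_id. A NULL in a compared column never satisfies the condition.
- t1 (dept_id=NULL) has no partner → excluded.
- t1 (dept_id=3) has no partner → excluded.
- t1 (dept_id=4) has no partner → excluded.
- t1 (dept_id=3) has no partner → excluded.
- t1 (dept_id=8) pairs with 3 row(s) of t2.
- t1 (dept_id=8) pairs with 3 row(s) of t2.
- t1 (dept_id=8) pairs with 3 row(s) of t2.
Total: 9 rows.

9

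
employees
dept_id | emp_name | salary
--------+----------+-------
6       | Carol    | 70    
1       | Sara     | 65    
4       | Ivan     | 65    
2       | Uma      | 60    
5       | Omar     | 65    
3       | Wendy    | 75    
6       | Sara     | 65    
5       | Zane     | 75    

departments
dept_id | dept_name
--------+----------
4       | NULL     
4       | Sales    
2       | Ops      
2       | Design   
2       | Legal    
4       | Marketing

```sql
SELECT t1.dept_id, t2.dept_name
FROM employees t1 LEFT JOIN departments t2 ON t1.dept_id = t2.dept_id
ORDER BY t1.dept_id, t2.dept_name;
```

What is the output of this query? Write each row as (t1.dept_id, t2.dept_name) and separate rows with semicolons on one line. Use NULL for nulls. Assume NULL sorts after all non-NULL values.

(1, NULL); (2, Design); (2, Legal); (2, Ops); (3, NULL); (4, Marketing); (4, Sales); (4, NULL); (5, NULL); (5, NULL); (6, NULL); (6, NULL)

LEFT JOIN keeps every row from `employees`; unmatched rows get NULL for `departments`'s columns.
Matching on t1.dept_id = t2.dept_id.
- t1 (dept_id=6) has no partner → padded with NULL.
- t1 (dept_id=1) has no partner → padded with NULL.
- t1 (dept_id=4) pairs with 3 row(s) of t2.
- t1 (dept_id=2) pairs with 3 row(s) of t2.
- t1 (dept_id=5) has no partner → padded with NULL.
- t1 (dept_id=3) has no partner → padded with NULL.
- t1 (dept_id=6) has no partner → padded with NULL.
- t1 (dept_id=5) has no partner → padded with NULL.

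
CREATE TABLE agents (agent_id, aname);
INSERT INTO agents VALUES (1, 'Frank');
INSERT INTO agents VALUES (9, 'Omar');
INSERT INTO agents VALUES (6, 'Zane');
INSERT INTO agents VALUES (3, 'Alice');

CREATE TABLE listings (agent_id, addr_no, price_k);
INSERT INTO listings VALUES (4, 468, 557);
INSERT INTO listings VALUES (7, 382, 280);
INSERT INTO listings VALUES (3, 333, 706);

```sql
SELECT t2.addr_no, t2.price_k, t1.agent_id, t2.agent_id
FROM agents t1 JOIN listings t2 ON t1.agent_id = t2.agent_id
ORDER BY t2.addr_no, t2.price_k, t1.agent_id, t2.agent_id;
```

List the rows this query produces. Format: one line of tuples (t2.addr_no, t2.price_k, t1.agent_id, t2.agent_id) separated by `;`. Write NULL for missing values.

INNER JOIN keeps only pairs where the ON condition holds.
Matching on t1.agent_id = t2.agent_id.
Matched pairs: 1.

(333, 706, 3, 3)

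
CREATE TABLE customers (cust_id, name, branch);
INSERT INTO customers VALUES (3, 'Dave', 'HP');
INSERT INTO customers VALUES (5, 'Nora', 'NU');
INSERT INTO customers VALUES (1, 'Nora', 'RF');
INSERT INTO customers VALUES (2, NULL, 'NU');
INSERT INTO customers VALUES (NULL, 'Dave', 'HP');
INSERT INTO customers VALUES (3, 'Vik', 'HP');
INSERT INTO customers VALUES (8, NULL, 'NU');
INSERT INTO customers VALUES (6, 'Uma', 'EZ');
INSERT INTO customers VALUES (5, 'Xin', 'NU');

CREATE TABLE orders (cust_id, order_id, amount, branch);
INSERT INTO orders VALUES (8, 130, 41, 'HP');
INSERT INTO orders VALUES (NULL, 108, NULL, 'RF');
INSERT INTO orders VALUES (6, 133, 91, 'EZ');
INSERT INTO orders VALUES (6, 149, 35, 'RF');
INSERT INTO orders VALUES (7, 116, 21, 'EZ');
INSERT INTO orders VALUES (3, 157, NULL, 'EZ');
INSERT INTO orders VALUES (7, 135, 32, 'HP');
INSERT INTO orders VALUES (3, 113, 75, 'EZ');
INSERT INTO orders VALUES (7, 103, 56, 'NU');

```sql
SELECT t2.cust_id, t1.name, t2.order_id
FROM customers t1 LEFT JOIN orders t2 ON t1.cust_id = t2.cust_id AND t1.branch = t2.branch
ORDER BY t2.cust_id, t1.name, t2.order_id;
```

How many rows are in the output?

LEFT JOIN keeps every row from `customers`; unmatched rows get NULL for `orders`'s columns.
Matching on t1.cust_id = t2.cust_id AND t1.branch = t2.branch. A NULL in a compared column never satisfies the condition.
- t1 row (cust_id=3, branch=HP): no match → kept, t2 columns NULL.
- t1 row (cust_id=5, branch=NU): no match → kept, t2 columns NULL.
- t1 row (cust_id=1, branch=RF): no match → kept, t2 columns NULL.
- t1 row (cust_id=2, branch=NU): no match → kept, t2 columns NULL.
- t1 row (cust_id=NULL, branch=HP): no match → kept, t2 columns NULL.
- t1 row (cust_id=3, branch=HP): no match → kept, t2 columns NULL.
- t1 row (cust_id=8, branch=NU): no match → kept, t2 columns NULL.
- t1 row (cust_id=6, branch=EZ): matches 1 t2 row(s) → 1 output row(s).
- t1 row (cust_id=5, branch=NU): no match → kept, t2 columns NULL.
Total: 1 matched + 8 padded = 9 rows.

9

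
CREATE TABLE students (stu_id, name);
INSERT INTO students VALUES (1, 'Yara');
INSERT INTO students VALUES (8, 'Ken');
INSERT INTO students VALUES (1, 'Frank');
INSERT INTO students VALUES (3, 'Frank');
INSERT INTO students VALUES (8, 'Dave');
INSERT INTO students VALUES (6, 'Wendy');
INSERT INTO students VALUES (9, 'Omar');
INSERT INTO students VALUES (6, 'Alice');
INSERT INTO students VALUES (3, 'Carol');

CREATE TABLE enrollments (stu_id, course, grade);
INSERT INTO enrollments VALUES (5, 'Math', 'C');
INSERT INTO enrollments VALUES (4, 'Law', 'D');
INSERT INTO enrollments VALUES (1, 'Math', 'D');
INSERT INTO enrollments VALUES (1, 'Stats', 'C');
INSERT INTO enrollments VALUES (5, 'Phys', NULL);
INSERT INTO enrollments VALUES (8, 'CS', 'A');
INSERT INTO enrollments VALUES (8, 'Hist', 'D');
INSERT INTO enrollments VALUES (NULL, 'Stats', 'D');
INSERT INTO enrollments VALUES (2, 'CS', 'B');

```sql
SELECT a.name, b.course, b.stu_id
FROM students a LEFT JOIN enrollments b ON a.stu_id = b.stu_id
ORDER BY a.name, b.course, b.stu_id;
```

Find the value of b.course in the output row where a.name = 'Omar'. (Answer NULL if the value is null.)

LEFT JOIN keeps every row from `students`; unmatched rows get NULL for `enrollments`'s columns.
Matching on a.stu_id = b.stu_id. A NULL in a compared column never satisfies the condition.
- a (stu_id=1) pairs with 2 row(s) of b.
- a (stu_id=8) pairs with 2 row(s) of b.
- a (stu_id=1) pairs with 2 row(s) of b.
- a (stu_id=3) has no partner → padded with NULL.
- a (stu_id=8) pairs with 2 row(s) of b.
- a (stu_id=6) has no partner → padded with NULL.
- a (stu_id=9) has no partner → padded with NULL.
- a (stu_id=6) has no partner → padded with NULL.
- a (stu_id=3) has no partner → padded with NULL.

NULL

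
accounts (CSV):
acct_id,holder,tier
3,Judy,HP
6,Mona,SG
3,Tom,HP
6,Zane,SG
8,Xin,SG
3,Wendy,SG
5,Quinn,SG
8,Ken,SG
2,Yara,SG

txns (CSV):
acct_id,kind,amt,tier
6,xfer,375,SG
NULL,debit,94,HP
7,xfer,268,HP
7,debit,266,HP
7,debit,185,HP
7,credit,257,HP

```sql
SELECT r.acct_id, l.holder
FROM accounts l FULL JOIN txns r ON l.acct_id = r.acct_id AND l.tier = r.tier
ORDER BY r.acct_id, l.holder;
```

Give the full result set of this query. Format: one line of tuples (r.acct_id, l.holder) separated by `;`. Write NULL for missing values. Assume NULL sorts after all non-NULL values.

FULL OUTER JOIN keeps every row from both sides; unmatched rows get NULL for the other side's columns.
Matching on l.acct_id = r.acct_id AND l.tier = r.tier. A NULL in a compared column never satisfies the condition.
- acct_id=3, tier=HP: no r row matches, row kept with r columns NULL.
- acct_id=6, tier=SG: 1 matching r row(s), so 1 row(s) emitted.
- acct_id=3, tier=HP: no r row matches, row kept with r columns NULL.
- acct_id=6, tier=SG: 1 matching r row(s), so 1 row(s) emitted.
- acct_id=8, tier=SG: no r row matches, row kept with r columns NULL.
- acct_id=3, tier=SG: no r row matches, row kept with r columns NULL.
- acct_id=5, tier=SG: no r row matches, row kept with r columns NULL.
- acct_id=8, tier=SG: no r row matches, row kept with r columns NULL.
- acct_id=2, tier=SG: no r row matches, row kept with r columns NULL.
- 5 row(s) from r found no l partner → padded with NULL.

(6, Mona); (6, Zane); (7, NULL); (7, NULL); (7, NULL); (7, NULL); (NULL, Judy); (NULL, Ken); (NULL, Quinn); (NULL, Tom); (NULL, Wendy); (NULL, Xin); (NULL, Yara); (NULL, NULL)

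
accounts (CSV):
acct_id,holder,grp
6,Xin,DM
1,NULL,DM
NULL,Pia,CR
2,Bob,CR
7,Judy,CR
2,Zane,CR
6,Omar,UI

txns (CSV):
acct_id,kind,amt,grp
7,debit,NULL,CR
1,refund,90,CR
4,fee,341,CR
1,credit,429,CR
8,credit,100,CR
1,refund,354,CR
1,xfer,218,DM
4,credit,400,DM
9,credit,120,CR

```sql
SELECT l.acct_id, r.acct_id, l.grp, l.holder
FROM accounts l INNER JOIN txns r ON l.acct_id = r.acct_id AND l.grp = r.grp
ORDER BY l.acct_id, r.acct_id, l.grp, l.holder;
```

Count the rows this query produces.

2

INNER JOIN keeps only pairs where the ON condition holds.
Matching on l.acct_id = r.acct_id AND l.grp = r.grp. A NULL in a compared column never satisfies the condition.
- l (acct_id=6, grp=DM) has no partner → excluded.
- l (acct_id=1, grp=DM) pairs with 1 row(s) of r.
- l (acct_id=NULL, grp=CR) has no partner → excluded.
- l (acct_id=2, grp=CR) has no partner → excluded.
- l (acct_id=7, grp=CR) pairs with 1 row(s) of r.
- l (acct_id=2, grp=CR) has no partner → excluded.
- l (acct_id=6, grp=UI) has no partner → excluded.
Total: 2 rows.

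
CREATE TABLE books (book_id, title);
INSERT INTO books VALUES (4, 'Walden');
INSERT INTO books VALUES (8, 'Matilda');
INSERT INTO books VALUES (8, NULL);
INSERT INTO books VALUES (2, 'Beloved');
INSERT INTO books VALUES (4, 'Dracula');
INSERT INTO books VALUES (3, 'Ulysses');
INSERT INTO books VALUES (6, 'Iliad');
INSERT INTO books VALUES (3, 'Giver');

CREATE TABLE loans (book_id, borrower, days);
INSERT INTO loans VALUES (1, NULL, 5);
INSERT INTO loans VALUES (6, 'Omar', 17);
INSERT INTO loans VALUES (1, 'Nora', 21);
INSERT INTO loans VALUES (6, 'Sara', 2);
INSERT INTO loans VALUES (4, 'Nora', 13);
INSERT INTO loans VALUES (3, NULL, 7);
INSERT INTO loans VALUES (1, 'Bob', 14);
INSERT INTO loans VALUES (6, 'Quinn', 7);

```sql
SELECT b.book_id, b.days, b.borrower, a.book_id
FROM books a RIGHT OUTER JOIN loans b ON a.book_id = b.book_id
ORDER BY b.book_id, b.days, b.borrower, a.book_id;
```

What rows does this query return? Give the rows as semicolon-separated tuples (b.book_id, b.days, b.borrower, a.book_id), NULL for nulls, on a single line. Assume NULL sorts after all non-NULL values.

(1, 5, NULL, NULL); (1, 14, Bob, NULL); (1, 21, Nora, NULL); (3, 7, NULL, 3); (3, 7, NULL, 3); (4, 13, Nora, 4); (4, 13, Nora, 4); (6, 2, Sara, 6); (6, 7, Quinn, 6); (6, 17, Omar, 6)

RIGHT JOIN keeps every row from `loans`; unmatched rows get NULL for `books`'s columns.
Matching on a.book_id = b.book_id.
- book_id=4: 1 matching b row(s), so 1 row(s) emitted.
- book_id=8: no matching b row.
- book_id=8: no matching b row.
- book_id=2: no matching b row.
- book_id=4: 1 matching b row(s), so 1 row(s) emitted.
- book_id=3: 1 matching b row(s), so 1 row(s) emitted.
- book_id=6: 3 matching b row(s), so 3 row(s) emitted.
- book_id=3: 1 matching b row(s), so 1 row(s) emitted.
- 3 b row(s) had no a match → kept, a columns NULL.
After projecting and ordering:
b.book_id | b.days | b.borrower | a.book_id
1 | 5 | NULL | NULL
1 | 14 | Bob | NULL
1 | 21 | Nora | NULL
3 | 7 | NULL | 3
3 | 7 | NULL | 3
4 | 13 | Nora | 4
4 | 13 | Nora | 4
6 | 2 | Sara | 6
6 | 7 | Quinn | 6
6 | 17 | Omar | 6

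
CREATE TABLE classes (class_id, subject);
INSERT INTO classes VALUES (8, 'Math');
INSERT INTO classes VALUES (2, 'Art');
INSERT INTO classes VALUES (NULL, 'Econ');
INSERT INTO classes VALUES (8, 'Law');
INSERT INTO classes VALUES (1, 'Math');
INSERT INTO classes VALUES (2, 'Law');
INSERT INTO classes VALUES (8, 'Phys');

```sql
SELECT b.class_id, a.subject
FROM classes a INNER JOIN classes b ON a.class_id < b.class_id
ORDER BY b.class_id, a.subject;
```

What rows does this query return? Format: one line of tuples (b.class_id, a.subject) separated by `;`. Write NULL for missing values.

(2, Math); (2, Math); (8, Art); (8, Art); (8, Art); (8, Law); (8, Law); (8, Law); (8, Math); (8, Math); (8, Math)

INNER JOIN keeps only pairs where the ON condition holds.
Matching on a.class_id < b.class_id. A NULL in a compared column never satisfies the condition.
Matched pairs: 11.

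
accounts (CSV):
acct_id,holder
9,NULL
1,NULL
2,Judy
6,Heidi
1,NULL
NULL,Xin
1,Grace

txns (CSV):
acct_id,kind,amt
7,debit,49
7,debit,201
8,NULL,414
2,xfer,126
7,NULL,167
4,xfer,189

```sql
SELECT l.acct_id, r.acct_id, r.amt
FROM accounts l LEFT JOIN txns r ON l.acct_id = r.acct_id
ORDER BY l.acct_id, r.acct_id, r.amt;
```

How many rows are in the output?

LEFT JOIN keeps every row from `accounts`; unmatched rows get NULL for `txns`'s columns.
Matching on l.acct_id = r.acct_id. A NULL in a compared column never satisfies the condition.
- l (acct_id=9) has no partner → padded with NULL.
- l (acct_id=1) has no partner → padded with NULL.
- l (acct_id=2) pairs with 1 row(s) of r.
- l (acct_id=6) has no partner → padded with NULL.
- l (acct_id=1) has no partner → padded with NULL.
- l (acct_id=NULL) has no partner → padded with NULL.
- l (acct_id=1) has no partner → padded with NULL.
Total: 1 matched + 6 padded = 7 rows.

7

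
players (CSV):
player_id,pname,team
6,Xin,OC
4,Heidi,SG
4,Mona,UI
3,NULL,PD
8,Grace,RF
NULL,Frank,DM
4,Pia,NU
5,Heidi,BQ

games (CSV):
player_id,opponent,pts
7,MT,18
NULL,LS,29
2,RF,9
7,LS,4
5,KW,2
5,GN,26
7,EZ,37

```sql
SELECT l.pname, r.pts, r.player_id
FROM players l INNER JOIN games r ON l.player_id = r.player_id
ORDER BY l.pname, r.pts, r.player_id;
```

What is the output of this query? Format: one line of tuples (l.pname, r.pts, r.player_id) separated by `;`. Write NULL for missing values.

(Heidi, 2, 5); (Heidi, 26, 5)

INNER JOIN keeps only pairs where the ON condition holds.
Matching on l.player_id = r.player_id. A NULL in a compared column never satisfies the condition.
Matched pairs: 2.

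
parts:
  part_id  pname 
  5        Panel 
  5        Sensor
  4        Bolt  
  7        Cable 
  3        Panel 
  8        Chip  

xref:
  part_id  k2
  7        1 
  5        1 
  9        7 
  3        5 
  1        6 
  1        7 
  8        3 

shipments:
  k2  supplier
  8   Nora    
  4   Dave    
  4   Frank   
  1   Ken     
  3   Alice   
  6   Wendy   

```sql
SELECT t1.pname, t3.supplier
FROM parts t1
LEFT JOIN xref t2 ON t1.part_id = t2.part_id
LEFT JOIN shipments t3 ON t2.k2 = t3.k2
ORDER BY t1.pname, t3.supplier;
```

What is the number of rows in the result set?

Evaluate left to right. First `parts t1 LEFT JOIN xref t2` on part_id: 6 row(s).
Then LEFT JOIN `shipments t3` on k2: each of those 6 rows is kept; rows whose t2.k2 has no match in t3 get NULL for t3's columns.
Result: 6 row(s).

6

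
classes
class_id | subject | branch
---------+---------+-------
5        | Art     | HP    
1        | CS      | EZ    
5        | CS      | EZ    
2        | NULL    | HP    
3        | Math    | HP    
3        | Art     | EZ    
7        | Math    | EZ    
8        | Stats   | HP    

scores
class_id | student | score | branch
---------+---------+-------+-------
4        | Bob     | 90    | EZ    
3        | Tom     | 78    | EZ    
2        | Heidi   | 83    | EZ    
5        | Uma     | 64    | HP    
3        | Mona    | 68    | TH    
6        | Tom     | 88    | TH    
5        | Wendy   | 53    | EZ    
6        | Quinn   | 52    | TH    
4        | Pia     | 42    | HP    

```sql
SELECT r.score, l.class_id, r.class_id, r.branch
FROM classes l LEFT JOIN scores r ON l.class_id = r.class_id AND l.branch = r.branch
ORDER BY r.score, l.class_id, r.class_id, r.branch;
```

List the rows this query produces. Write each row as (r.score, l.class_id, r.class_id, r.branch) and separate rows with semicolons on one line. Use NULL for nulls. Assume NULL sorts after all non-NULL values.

(53, 5, 5, EZ); (64, 5, 5, HP); (78, 3, 3, EZ); (NULL, 1, NULL, NULL); (NULL, 2, NULL, NULL); (NULL, 3, NULL, NULL); (NULL, 7, NULL, NULL); (NULL, 8, NULL, NULL)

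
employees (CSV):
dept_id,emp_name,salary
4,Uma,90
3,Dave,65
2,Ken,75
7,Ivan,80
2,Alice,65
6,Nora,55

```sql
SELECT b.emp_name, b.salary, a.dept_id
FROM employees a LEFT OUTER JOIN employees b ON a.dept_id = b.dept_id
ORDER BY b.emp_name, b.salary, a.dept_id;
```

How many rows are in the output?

LEFT JOIN keeps every row from `employees a`; unmatched rows get NULL for `employees b`'s columns.
Matching on a.dept_id = b.dept_id.
- dept_id=4: 1 matching b row(s), so 1 row(s) emitted.
- dept_id=3: 1 matching b row(s), so 1 row(s) emitted.
- dept_id=2: 2 matching b row(s), so 2 row(s) emitted.
- dept_id=7: 1 matching b row(s), so 1 row(s) emitted.
- dept_id=2: 2 matching b row(s), so 2 row(s) emitted.
- dept_id=6: 1 matching b row(s), so 1 row(s) emitted.
Total: 8 rows.

8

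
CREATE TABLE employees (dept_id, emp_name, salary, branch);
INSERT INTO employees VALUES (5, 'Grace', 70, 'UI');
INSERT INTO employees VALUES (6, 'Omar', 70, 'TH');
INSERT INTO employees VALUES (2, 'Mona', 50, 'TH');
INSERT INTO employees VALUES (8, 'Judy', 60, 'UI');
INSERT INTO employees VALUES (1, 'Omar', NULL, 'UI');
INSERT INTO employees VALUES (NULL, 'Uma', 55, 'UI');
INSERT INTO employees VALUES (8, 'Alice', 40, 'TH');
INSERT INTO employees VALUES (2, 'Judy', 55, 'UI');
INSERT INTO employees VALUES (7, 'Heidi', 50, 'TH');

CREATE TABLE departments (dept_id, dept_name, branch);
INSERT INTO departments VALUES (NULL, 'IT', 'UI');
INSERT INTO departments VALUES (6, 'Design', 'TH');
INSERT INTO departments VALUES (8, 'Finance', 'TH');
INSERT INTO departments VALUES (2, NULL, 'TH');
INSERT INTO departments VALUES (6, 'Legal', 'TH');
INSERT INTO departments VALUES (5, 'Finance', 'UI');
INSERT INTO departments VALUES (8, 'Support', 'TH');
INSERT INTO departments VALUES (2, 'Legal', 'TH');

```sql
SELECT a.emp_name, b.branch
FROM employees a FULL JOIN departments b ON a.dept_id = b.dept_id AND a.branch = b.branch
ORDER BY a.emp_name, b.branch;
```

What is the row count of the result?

FULL OUTER JOIN keeps every row from both sides; unmatched rows get NULL for the other side's columns.
Matching on a.dept_id = b.dept_id AND a.branch = b.branch. A NULL in a compared column never satisfies the condition.
Matched pairs: 7; unmatched a rows kept: 5; unmatched b rows kept: 1.
Total: 7 matched + 6 padded = 13 rows.

13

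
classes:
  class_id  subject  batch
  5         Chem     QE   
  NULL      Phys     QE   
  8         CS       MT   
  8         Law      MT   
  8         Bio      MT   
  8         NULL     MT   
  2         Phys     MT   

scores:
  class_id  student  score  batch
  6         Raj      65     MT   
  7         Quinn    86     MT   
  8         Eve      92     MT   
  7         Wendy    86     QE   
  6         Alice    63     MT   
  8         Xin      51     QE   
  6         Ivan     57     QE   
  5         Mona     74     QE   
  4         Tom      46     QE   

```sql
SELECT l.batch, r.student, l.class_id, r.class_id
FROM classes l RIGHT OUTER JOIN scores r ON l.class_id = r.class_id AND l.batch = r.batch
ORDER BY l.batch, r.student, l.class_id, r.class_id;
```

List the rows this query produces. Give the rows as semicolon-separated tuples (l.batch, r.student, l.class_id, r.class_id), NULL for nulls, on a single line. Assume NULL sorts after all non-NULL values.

(MT, Eve, 8, 8); (MT, Eve, 8, 8); (MT, Eve, 8, 8); (MT, Eve, 8, 8); (QE, Mona, 5, 5); (NULL, Alice, NULL, 6); (NULL, Ivan, NULL, 6); (NULL, Quinn, NULL, 7); (NULL, Raj, NULL, 6); (NULL, Tom, NULL, 4); (NULL, Wendy, NULL, 7); (NULL, Xin, NULL, 8)

RIGHT JOIN keeps every row from `scores`; unmatched rows get NULL for `classes`'s columns.
Matching on l.class_id = r.class_id AND l.batch = r.batch. A NULL in a compared column never satisfies the condition.
Matched pairs: 5; unmatched r rows kept: 7.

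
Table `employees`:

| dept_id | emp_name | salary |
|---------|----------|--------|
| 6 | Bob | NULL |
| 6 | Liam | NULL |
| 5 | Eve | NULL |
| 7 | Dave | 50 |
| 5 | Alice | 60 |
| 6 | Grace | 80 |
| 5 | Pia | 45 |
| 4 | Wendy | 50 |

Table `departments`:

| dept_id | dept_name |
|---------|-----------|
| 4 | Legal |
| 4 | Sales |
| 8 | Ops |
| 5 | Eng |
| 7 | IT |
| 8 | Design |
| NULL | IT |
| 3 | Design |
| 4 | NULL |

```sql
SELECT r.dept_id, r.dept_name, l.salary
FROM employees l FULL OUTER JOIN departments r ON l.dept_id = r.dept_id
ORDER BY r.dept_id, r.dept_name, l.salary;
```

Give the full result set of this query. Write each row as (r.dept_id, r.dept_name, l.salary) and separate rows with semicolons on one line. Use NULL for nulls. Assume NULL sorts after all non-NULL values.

(3, Design, NULL); (4, Legal, 50); (4, Sales, 50); (4, NULL, 50); (5, Eng, 45); (5, Eng, 60); (5, Eng, NULL); (7, IT, 50); (8, Design, NULL); (8, Ops, NULL); (NULL, IT, NULL); (NULL, NULL, 80); (NULL, NULL, NULL); (NULL, NULL, NULL)

FULL OUTER JOIN keeps every row from both sides; unmatched rows get NULL for the other side's columns.
Matching on l.dept_id = r.dept_id. A NULL in a compared column never satisfies the condition.
- l (dept_id=6) has no partner → padded with NULL.
- l (dept_id=6) has no partner → padded with NULL.
- l (dept_id=5) pairs with 1 row(s) of r.
- l (dept_id=7) pairs with 1 row(s) of r.
- l (dept_id=5) pairs with 1 row(s) of r.
- l (dept_id=6) has no partner → padded with NULL.
- l (dept_id=5) pairs with 1 row(s) of r.
- l (dept_id=4) pairs with 3 row(s) of r.
- plus 4 unmatched r row(s), each kept with NULL l columns.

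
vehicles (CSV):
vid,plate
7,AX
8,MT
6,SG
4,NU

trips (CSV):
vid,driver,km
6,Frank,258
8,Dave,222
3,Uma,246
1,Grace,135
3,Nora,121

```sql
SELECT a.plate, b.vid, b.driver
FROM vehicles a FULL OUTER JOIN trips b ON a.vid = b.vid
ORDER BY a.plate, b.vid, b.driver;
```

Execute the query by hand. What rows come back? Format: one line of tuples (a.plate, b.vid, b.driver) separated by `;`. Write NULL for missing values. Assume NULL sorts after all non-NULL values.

(AX, NULL, NULL); (MT, 8, Dave); (NU, NULL, NULL); (SG, 6, Frank); (NULL, 1, Grace); (NULL, 3, Nora); (NULL, 3, Uma)

FULL OUTER JOIN keeps every row from both sides; unmatched rows get NULL for the other side's columns.
Matching on a.vid = b.vid.
- a (vid=7) has no partner → padded with NULL.
- a (vid=8) pairs with 1 row(s) of b.
- a (vid=6) pairs with 1 row(s) of b.
- a (vid=4) has no partner → padded with NULL.
- plus 3 unmatched b row(s), each kept with NULL a columns.
After projecting and ordering:
a.plate | b.vid | b.driver
AX | NULL | NULL
MT | 8 | Dave
NU | NULL | NULL
SG | 6 | Frank
NULL | 1 | Grace
NULL | 3 | Nora
NULL | 3 | Uma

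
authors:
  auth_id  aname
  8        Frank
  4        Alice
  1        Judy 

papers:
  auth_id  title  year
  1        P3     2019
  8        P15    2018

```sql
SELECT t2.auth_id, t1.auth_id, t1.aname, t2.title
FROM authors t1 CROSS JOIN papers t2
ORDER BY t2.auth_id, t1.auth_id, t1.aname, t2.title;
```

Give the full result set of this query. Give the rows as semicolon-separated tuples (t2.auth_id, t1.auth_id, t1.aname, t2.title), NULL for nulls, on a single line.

CROSS JOIN pairs every row of `authors` with every row of `papers`: 3 × 2 = 6 rows.
After projecting and ordering:
t2.auth_id | t1.auth_id | t1.aname | t2.title
1 | 1 | Judy | P3
1 | 4 | Alice | P3
1 | 8 | Frank | P3
8 | 1 | Judy | P15
8 | 4 | Alice | P15
8 | 8 | Frank | P15

(1, 1, Judy, P3); (1, 4, Alice, P3); (1, 8, Frank, P3); (8, 1, Judy, P15); (8, 4, Alice, P15); (8, 8, Frank, P15)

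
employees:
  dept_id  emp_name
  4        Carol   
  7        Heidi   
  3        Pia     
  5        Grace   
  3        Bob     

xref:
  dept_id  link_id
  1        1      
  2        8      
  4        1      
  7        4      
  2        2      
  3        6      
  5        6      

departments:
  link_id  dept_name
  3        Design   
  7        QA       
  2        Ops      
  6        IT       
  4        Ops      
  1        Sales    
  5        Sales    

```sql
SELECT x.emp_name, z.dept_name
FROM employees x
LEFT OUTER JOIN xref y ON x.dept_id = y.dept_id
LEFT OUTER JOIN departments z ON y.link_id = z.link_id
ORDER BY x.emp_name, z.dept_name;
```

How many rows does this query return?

5

Joins associate left-to-right: employees LEFT JOIN xref on dept_id gives 5 intermediate row(s).
Then LEFT JOIN `departments z` on link_id: each of those 5 rows is kept; rows whose y.link_id has no match in z get NULL for z's columns.
Result: 5 row(s).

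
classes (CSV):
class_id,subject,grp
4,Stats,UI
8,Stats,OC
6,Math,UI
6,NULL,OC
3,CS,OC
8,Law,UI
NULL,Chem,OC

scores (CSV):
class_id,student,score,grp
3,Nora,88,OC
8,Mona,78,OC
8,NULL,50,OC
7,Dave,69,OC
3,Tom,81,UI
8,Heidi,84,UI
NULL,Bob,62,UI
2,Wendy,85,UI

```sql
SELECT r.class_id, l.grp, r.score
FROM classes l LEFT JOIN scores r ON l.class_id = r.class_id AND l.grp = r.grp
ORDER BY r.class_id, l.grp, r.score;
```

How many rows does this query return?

8

LEFT JOIN keeps every row from `classes`; unmatched rows get NULL for `scores`'s columns.
Matching on l.class_id = r.class_id AND l.grp = r.grp. A NULL in a compared column never satisfies the condition.
Matched pairs: 4; unmatched l rows kept: 4.
Total: 4 matched + 4 padded = 8 rows.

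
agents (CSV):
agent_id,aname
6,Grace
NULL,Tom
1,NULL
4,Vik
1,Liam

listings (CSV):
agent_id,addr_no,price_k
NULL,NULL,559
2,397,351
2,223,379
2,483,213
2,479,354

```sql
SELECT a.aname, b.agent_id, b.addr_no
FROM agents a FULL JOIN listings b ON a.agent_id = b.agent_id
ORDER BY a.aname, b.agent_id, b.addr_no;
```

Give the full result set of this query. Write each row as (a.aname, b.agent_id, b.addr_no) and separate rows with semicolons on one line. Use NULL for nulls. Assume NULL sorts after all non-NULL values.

(Grace, NULL, NULL); (Liam, NULL, NULL); (Tom, NULL, NULL); (Vik, NULL, NULL); (NULL, 2, 223); (NULL, 2, 397); (NULL, 2, 479); (NULL, 2, 483); (NULL, NULL, NULL); (NULL, NULL, NULL)

FULL OUTER JOIN keeps every row from both sides; unmatched rows get NULL for the other side's columns.
Matching on a.agent_id = b.agent_id. A NULL in a compared column never satisfies the condition.
- a row (agent_id=6): no match → kept, b columns NULL.
- a row (agent_id=NULL): no match → kept, b columns NULL.
- a row (agent_id=1): no match → kept, b columns NULL.
- a row (agent_id=4): no match → kept, b columns NULL.
- a row (agent_id=1): no match → kept, b columns NULL.
- 5 row(s) from b found no a partner → padded with NULL.
After projecting and ordering:
a.aname | b.agent_id | b.addr_no
Grace | NULL | NULL
Liam | NULL | NULL
Tom | NULL | NULL
Vik | NULL | NULL
NULL | 2 | 223
NULL | 2 | 397
NULL | 2 | 479
NULL | 2 | 483
NULL | NULL | NULL
NULL | NULL | NULL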